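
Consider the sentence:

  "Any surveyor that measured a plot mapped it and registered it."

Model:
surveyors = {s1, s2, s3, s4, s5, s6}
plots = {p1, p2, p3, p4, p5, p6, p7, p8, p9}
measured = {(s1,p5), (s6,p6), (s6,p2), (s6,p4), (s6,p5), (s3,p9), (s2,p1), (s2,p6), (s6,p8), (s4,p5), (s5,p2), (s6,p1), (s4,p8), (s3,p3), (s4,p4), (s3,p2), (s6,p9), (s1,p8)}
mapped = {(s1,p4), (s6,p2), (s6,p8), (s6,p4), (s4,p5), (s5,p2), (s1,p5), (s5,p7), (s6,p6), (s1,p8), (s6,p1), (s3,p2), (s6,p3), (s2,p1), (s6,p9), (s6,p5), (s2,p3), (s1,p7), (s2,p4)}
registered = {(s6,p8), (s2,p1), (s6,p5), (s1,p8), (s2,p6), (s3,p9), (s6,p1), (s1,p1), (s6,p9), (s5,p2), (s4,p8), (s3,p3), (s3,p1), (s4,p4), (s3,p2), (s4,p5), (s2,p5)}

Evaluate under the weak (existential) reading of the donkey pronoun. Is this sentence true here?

"it" takes "a plot" as antecedent — a donkey pronoun bound across the clause boundary.
Weak reading: every surveyor s with some measured-plot has at least one measured-plot p such that mapped(s,p) ∧ registered(s,p).
Per surveyor: s1:✓  s2:✓  s3:✓  s4:✓  s5:✓  s6:✓
Every surveyor in the restrictor has a witness.

True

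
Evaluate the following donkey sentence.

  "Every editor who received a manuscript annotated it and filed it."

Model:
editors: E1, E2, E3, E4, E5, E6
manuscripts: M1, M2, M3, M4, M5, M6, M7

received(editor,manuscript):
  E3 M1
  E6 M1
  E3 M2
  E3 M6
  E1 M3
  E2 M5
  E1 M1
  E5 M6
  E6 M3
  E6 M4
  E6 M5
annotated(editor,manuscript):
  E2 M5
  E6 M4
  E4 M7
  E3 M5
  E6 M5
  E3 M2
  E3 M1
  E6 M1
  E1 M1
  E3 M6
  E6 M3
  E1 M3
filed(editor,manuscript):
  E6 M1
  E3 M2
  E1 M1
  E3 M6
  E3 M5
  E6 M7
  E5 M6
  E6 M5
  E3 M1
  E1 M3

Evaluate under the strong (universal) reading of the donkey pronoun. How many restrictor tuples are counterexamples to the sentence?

4

"it" takes "a manuscript" as antecedent — a donkey pronoun bound across the clause boundary.
Strong reading: for every (e,m) with received(e,m), annotated(e,m) ∧ filed(e,m).
Restrictor pairs: (E1,M1) ✓  (E1,M3) ✓  (E2,M5) ✗  (E3,M1) ✓  (E3,M2) ✓  (E3,M6) ✓  (E5,M6) ✗  (E6,M1) ✓  (E6,M3) ✗  (E6,M4) ✗  (E6,M5) ✓
Counterexamples (restrictor pairs failing the scope): 4.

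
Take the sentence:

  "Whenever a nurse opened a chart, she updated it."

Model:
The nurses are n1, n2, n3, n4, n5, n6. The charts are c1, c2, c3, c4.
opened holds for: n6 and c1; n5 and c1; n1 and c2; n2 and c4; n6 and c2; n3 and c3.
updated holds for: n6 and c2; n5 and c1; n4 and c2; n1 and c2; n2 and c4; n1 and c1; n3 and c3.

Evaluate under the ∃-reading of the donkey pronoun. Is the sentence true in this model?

"it" takes "a chart" as antecedent — a donkey pronoun bound across the clause boundary.
Weak reading: every nurse n with some opened-chart has at least one opened-chart c such that updated(n,c).
Per nurse: n1:✓  n2:✓  n3:✓  n5:✓  n6:✓
Every nurse in the restrictor has a witness.

True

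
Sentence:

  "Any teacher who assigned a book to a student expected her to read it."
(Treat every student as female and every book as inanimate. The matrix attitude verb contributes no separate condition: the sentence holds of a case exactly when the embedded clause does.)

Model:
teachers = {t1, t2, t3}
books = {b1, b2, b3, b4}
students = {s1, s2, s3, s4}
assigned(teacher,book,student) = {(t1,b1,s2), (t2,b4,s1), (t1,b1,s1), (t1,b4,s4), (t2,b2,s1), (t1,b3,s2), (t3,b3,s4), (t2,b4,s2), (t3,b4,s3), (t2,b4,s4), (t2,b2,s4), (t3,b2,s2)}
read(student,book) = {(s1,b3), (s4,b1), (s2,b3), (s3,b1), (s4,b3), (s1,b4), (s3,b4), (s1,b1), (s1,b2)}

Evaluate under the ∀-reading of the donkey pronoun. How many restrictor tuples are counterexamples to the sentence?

6

"her" takes "a student" as antecedent and "it" takes "a book"; both are donkey pronouns co-varying with the restrictor.
Strong reading: for every (t,b,s) with assigned(t,b,s), read(s,b).
Restrictor triples: (t1,b1,s1)→read(s1,b1) ✓  (t1,b1,s2)→read(s2,b1) ✗  (t1,b3,s2)→read(s2,b3) ✓  (t1,b4,s4)→read(s4,b4) ✗  (t2,b2,s1)→read(s1,b2) ✓  (t2,b2,s4)→read(s4,b2) ✗  (t2,b4,s1)→read(s1,b4) ✓  (t2,b4,s2)→read(s2,b4) ✗  (t2,b4,s4)→read(s4,b4) ✗  (t3,b2,s2)→read(s2,b2) ✗  (t3,b3,s4)→read(s4,b3) ✓  (t3,b4,s3)→read(s3,b4) ✓
Counterexamples (restrictor triples failing the scope): 6.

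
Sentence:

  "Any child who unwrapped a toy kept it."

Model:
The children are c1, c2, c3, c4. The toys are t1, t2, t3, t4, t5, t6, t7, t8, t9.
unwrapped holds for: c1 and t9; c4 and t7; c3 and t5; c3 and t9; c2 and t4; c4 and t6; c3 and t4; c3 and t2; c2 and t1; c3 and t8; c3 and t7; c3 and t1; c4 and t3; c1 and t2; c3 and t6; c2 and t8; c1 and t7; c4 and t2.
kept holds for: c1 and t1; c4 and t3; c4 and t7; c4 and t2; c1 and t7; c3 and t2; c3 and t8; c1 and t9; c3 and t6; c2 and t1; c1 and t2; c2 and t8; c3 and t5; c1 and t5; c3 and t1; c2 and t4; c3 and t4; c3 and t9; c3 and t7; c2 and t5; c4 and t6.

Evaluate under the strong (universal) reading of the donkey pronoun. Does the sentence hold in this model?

True

"it" takes "a toy" as antecedent — a donkey pronoun bound across the clause boundary.
Strong reading: for every (c,t) with unwrapped(c,t), kept(c,t).
Restrictor pairs: (c1,t2) ✓  (c1,t7) ✓  (c1,t9) ✓  (c2,t1) ✓  (c2,t4) ✓  (c2,t8) ✓  (c3,t1) ✓  (c3,t2) ✓  (c3,t4) ✓  (c3,t5) ✓  (c3,t6) ✓  (c3,t7) ✓  (c3,t8) ✓  (c3,t9) ✓  (c4,t2) ✓  (c4,t3) ✓  (c4,t6) ✓  (c4,t7) ✓
Every restrictor pair satisfies the scope.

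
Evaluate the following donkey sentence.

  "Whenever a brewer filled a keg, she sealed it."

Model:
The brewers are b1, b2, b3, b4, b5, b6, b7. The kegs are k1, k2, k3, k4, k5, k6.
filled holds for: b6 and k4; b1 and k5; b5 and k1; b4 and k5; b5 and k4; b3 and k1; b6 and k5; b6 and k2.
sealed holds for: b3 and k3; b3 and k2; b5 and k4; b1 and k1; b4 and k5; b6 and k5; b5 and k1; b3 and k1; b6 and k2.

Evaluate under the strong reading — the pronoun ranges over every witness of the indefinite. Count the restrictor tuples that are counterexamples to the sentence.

2

"it" takes "a keg" as antecedent — a donkey pronoun bound across the clause boundary.
Strong reading: for every (b,k) with filled(b,k), sealed(b,k).
Restrictor pairs: (b1,k5) ✗  (b3,k1) ✓  (b4,k5) ✓  (b5,k1) ✓  (b5,k4) ✓  (b6,k2) ✓  (b6,k4) ✗  (b6,k5) ✓
Counterexamples (restrictor pairs failing the scope): 2.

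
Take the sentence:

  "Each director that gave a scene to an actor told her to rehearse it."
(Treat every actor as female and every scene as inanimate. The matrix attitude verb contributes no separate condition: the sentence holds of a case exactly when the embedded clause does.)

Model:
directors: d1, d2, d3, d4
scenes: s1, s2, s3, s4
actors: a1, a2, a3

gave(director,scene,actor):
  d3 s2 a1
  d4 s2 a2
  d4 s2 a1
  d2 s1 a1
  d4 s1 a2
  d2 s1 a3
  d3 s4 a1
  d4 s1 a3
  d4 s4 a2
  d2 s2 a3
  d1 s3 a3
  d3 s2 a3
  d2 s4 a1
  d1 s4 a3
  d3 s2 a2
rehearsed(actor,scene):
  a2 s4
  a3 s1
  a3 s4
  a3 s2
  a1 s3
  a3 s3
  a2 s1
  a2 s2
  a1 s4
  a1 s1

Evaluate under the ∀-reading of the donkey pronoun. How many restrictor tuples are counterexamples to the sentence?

"her" takes "an actor" as antecedent and "it" takes "a scene"; both are donkey pronouns co-varying with the restrictor.
Strong reading: for every (d,s,a) with gave(d,s,a), rehearsed(a,s).
Restrictor triples: (d1,s3,a3)→rehearsed(a3,s3) ✓  (d1,s4,a3)→rehearsed(a3,s4) ✓  (d2,s1,a1)→rehearsed(a1,s1) ✓  (d2,s1,a3)→rehearsed(a3,s1) ✓  (d2,s2,a3)→rehearsed(a3,s2) ✓  (d2,s4,a1)→rehearsed(a1,s4) ✓  (d3,s2,a1)→rehearsed(a1,s2) ✗  (d3,s2,a2)→rehearsed(a2,s2) ✓  (d3,s2,a3)→rehearsed(a3,s2) ✓  (d3,s4,a1)→rehearsed(a1,s4) ✓  (d4,s1,a2)→rehearsed(a2,s1) ✓  (d4,s1,a3)→rehearsed(a3,s1) ✓  (d4,s2,a1)→rehearsed(a1,s2) ✗  (d4,s2,a2)→rehearsed(a2,s2) ✓  (d4,s4,a2)→rehearsed(a2,s4) ✓
Counterexamples (restrictor triples failing the scope): 2.

2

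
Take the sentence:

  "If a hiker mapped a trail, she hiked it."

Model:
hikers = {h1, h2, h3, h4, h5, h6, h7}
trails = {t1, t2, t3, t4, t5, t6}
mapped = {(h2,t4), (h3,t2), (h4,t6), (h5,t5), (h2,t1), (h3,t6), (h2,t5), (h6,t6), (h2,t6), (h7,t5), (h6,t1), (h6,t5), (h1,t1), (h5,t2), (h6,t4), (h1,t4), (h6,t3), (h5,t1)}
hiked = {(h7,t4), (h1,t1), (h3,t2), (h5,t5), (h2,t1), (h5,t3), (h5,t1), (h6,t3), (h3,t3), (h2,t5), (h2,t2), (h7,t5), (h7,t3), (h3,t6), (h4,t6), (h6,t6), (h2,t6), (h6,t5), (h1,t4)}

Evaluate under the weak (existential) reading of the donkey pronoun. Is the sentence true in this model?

True

"it" takes "a trail" as antecedent — a donkey pronoun bound across the clause boundary.
Weak reading: every hiker h with some mapped-trail has at least one mapped-trail t such that hiked(h,t).
Per hiker: h1:✓  h2:✓  h3:✓  h4:✓  h5:✓  h6:✓  h7:✓
Every hiker in the restrictor has a witness.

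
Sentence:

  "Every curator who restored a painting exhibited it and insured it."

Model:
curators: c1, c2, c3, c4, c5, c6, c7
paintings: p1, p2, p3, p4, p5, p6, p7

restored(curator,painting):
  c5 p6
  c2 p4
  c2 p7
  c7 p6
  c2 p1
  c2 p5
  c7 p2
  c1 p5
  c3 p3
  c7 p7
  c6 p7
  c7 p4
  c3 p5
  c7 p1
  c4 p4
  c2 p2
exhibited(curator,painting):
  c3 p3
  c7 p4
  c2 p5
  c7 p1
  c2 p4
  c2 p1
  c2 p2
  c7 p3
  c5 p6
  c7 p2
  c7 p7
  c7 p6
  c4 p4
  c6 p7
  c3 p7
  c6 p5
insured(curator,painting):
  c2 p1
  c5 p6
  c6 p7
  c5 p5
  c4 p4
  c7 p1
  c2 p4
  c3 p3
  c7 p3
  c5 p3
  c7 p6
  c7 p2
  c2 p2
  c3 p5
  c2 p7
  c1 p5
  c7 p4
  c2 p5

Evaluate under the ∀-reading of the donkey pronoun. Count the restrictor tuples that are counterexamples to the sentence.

4

"it" takes "a painting" as antecedent — a donkey pronoun bound across the clause boundary.
Strong reading: for every (c,p) with restored(c,p), exhibited(c,p) ∧ insured(c,p).
Restrictor pairs: (c1,p5) ✗  (c2,p1) ✓  (c2,p2) ✓  (c2,p4) ✓  (c2,p5) ✓  (c2,p7) ✗  (c3,p3) ✓  (c3,p5) ✗  (c4,p4) ✓  (c5,p6) ✓  (c6,p7) ✓  (c7,p1) ✓  (c7,p2) ✓  (c7,p4) ✓  (c7,p6) ✓  (c7,p7) ✗
Counterexamples (restrictor pairs failing the scope): 4.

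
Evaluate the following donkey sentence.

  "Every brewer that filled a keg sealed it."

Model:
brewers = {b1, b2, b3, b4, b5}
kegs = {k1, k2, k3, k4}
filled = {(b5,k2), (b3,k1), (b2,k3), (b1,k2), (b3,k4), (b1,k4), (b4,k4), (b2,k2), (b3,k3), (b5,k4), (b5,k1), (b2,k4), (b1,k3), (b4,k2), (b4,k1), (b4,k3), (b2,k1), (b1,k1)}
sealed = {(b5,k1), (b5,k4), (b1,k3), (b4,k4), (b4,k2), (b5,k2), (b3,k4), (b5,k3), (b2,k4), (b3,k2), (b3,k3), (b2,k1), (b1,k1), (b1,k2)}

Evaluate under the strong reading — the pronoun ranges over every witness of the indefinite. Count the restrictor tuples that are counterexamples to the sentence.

6

"it" takes "a keg" as antecedent — a donkey pronoun bound across the clause boundary.
Strong reading: for every (b,k) with filled(b,k), sealed(b,k).
Restrictor pairs: (b1,k1) ✓  (b1,k2) ✓  (b1,k3) ✓  (b1,k4) ✗  (b2,k1) ✓  (b2,k2) ✗  (b2,k3) ✗  (b2,k4) ✓  (b3,k1) ✗  (b3,k3) ✓  (b3,k4) ✓  (b4,k1) ✗  (b4,k2) ✓  (b4,k3) ✗  (b4,k4) ✓  (b5,k1) ✓  (b5,k2) ✓  (b5,k4) ✓
Counterexamples (restrictor pairs failing the scope): 6.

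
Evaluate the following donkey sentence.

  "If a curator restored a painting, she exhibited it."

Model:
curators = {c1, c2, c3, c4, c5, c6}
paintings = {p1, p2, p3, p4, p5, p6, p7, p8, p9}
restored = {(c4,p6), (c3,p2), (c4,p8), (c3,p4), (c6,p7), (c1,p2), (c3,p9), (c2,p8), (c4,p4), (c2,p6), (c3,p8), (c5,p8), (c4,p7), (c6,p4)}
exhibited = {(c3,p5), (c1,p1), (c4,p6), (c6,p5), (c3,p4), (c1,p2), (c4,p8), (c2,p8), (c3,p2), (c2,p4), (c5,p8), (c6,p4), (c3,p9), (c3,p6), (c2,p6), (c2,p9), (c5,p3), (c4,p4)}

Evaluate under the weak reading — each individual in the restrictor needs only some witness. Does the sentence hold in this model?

True

"it" takes "a painting" as antecedent — a donkey pronoun bound across the clause boundary.
Weak reading: every curator c with some restored-painting has at least one restored-painting p such that exhibited(c,p).
Per curator: c1:✓  c2:✓  c3:✓  c4:✓  c5:✓  c6:✓
Every curator in the restrictor has a witness.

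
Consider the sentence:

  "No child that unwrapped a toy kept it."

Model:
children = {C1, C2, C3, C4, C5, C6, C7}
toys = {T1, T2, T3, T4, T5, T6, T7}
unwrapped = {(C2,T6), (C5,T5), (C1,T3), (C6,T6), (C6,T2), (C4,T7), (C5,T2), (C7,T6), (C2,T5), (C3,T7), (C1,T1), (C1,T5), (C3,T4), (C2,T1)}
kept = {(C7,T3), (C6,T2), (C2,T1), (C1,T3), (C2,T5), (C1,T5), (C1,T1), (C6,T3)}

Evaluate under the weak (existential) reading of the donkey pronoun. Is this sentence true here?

False

"it" takes "a toy" as antecedent — a donkey pronoun bound across the clause boundary.
Truth condition: for no (c,t) with unwrapped(c,t) does kept(c,t) hold.
Restrictor pairs — does the scope hold? (C1,T1):holds  (C1,T3):holds  (C1,T5):holds  (C2,T1):holds  (C2,T5):holds  (C2,T6):fails  (C3,T4):fails  (C3,T7):fails  (C4,T7):fails  (C5,T2):fails  (C5,T5):fails  (C6,T2):holds  (C6,T6):fails  (C7,T6):fails
Scope holds for 6 pair(s), so the sentence is false.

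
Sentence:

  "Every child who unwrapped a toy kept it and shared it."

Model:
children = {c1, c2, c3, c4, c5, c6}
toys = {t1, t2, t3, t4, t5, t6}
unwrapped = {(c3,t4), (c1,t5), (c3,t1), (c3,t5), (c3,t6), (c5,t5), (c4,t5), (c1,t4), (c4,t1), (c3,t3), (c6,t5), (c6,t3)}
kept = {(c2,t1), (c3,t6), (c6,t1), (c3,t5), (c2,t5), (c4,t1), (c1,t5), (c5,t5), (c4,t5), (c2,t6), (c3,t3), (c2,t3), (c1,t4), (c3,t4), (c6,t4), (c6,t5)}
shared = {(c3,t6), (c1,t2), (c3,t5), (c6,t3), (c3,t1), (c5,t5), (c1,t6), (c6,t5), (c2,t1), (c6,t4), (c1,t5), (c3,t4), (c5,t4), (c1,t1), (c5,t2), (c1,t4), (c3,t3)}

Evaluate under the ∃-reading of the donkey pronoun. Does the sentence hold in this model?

"it" takes "a toy" as antecedent — a donkey pronoun bound across the clause boundary.
Weak reading: every child c with some unwrapped-toy has at least one unwrapped-toy t such that kept(c,t) ∧ shared(c,t).
Per child: c1:✓  c3:✓  c4:✗  c5:✓  c6:✓
c4 has no witness among its unwrapped-toys.

False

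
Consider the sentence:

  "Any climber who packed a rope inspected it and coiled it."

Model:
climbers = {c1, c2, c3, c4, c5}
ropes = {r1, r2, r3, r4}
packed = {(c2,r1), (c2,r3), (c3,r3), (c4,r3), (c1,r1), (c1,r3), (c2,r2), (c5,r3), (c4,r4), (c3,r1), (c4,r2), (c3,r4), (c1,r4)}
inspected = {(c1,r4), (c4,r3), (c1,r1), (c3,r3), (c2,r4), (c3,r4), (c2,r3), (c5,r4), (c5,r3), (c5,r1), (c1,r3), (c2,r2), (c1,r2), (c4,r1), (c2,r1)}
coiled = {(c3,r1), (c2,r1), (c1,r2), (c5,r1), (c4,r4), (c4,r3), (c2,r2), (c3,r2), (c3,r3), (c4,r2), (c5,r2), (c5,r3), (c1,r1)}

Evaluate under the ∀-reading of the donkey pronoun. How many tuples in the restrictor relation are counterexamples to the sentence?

7

"it" takes "a rope" as antecedent — a donkey pronoun bound across the clause boundary.
Strong reading: for every (c,r) with packed(c,r), inspected(c,r) ∧ coiled(c,r).
Restrictor pairs: (c1,r1) ✓  (c1,r3) ✗  (c1,r4) ✗  (c2,r1) ✓  (c2,r2) ✓  (c2,r3) ✗  (c3,r1) ✗  (c3,r3) ✓  (c3,r4) ✗  (c4,r2) ✗  (c4,r3) ✓  (c4,r4) ✗  (c5,r3) ✓
Counterexamples (restrictor pairs failing the scope): 7.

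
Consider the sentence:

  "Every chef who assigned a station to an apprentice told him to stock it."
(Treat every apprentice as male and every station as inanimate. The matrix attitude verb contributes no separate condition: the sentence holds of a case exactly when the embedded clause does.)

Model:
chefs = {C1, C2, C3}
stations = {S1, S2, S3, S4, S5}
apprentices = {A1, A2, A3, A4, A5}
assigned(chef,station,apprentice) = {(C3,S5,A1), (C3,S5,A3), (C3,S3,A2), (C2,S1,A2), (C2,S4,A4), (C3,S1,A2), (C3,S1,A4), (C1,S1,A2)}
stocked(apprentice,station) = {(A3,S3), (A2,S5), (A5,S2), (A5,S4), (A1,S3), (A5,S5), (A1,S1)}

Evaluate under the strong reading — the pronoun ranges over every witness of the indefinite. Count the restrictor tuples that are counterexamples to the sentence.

8

"him" takes "an apprentice" as antecedent and "it" takes "a station"; both are donkey pronouns co-varying with the restrictor.
Strong reading: for every (c,s,a) with assigned(c,s,a), stocked(a,s).
Restrictor triples: (C1,S1,A2)→stocked(A2,S1) ✗  (C2,S1,A2)→stocked(A2,S1) ✗  (C2,S4,A4)→stocked(A4,S4) ✗  (C3,S1,A2)→stocked(A2,S1) ✗  (C3,S1,A4)→stocked(A4,S1) ✗  (C3,S3,A2)→stocked(A2,S3) ✗  (C3,S5,A1)→stocked(A1,S5) ✗  (C3,S5,A3)→stocked(A3,S5) ✗
Counterexamples (restrictor triples failing the scope): 8.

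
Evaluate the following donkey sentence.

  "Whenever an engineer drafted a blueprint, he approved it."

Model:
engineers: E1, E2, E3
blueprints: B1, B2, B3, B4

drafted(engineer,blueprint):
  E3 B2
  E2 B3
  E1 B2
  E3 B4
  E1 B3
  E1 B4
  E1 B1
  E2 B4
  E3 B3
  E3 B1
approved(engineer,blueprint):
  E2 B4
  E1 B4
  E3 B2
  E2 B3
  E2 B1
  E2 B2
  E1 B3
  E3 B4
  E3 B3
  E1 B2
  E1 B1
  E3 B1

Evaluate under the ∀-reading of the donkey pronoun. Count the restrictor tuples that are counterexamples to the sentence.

"it" takes "a blueprint" as antecedent — a donkey pronoun bound across the clause boundary.
Strong reading: for every (e,b) with drafted(e,b), approved(e,b).
Restrictor pairs: (E1,B1) ✓  (E1,B2) ✓  (E1,B3) ✓  (E1,B4) ✓  (E2,B3) ✓  (E2,B4) ✓  (E3,B1) ✓  (E3,B2) ✓  (E3,B3) ✓  (E3,B4) ✓
Counterexamples (restrictor pairs failing the scope): 0.

0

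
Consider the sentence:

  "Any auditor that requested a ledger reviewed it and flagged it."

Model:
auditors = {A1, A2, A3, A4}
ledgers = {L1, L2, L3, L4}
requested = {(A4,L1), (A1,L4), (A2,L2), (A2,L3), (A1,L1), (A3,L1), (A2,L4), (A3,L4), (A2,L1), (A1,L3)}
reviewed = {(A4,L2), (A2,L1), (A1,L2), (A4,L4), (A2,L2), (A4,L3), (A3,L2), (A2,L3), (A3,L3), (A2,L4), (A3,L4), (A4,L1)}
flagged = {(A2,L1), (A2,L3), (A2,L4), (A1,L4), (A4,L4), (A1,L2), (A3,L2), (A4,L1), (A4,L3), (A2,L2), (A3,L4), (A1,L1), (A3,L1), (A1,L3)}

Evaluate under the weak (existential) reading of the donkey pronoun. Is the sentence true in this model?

False

"it" takes "a ledger" as antecedent — a donkey pronoun bound across the clause boundary.
Weak reading: every auditor a with some requested-ledger has at least one requested-ledger l such that reviewed(a,l) ∧ flagged(a,l).
Per auditor: A1:✗  A2:✓  A3:✓  A4:✓
A1 has no witness among its requested-ledgers.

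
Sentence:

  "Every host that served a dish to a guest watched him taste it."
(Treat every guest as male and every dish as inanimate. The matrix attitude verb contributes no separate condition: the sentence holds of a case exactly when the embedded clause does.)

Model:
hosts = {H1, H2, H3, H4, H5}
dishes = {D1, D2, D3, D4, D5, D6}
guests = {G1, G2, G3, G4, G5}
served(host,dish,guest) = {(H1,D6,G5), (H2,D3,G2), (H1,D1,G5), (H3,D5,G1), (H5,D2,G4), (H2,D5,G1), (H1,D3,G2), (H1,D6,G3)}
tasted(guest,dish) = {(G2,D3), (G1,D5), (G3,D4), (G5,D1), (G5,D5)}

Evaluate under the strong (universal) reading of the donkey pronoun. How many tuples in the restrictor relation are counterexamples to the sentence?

"him" takes "a guest" as antecedent and "it" takes "a dish"; both are donkey pronouns co-varying with the restrictor.
Strong reading: for every (h,d,g) with served(h,d,g), tasted(g,d).
Restrictor triples: (H1,D1,G5)→tasted(G5,D1) ✓  (H1,D3,G2)→tasted(G2,D3) ✓  (H1,D6,G3)→tasted(G3,D6) ✗  (H1,D6,G5)→tasted(G5,D6) ✗  (H2,D3,G2)→tasted(G2,D3) ✓  (H2,D5,G1)→tasted(G1,D5) ✓  (H3,D5,G1)→tasted(G1,D5) ✓  (H5,D2,G4)→tasted(G4,D2) ✗
Counterexamples (restrictor triples failing the scope): 3.

3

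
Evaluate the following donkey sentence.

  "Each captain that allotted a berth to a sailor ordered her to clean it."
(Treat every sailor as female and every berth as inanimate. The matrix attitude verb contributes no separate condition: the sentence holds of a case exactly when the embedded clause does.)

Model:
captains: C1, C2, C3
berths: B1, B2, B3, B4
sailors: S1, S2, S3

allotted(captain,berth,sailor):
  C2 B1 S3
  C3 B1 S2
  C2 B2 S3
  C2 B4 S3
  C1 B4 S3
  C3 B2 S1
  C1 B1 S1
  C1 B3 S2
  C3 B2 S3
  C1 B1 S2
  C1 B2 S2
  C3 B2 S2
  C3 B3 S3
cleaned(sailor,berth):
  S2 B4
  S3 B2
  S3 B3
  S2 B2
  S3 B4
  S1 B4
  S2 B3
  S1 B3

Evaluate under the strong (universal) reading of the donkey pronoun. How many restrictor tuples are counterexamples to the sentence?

5

"her" takes "a sailor" as antecedent and "it" takes "a berth"; both are donkey pronouns co-varying with the restrictor.
Strong reading: for every (c,b,s) with allotted(c,b,s), cleaned(s,b).
Restrictor triples: (C1,B1,S1)→cleaned(S1,B1) ✗  (C1,B1,S2)→cleaned(S2,B1) ✗  (C1,B2,S2)→cleaned(S2,B2) ✓  (C1,B3,S2)→cleaned(S2,B3) ✓  (C1,B4,S3)→cleaned(S3,B4) ✓  (C2,B1,S3)→cleaned(S3,B1) ✗  (C2,B2,S3)→cleaned(S3,B2) ✓  (C2,B4,S3)→cleaned(S3,B4) ✓  (C3,B1,S2)→cleaned(S2,B1) ✗  (C3,B2,S1)→cleaned(S1,B2) ✗  (C3,B2,S2)→cleaned(S2,B2) ✓  (C3,B2,S3)→cleaned(S3,B2) ✓  (C3,B3,S3)→cleaned(S3,B3) ✓
Counterexamples (restrictor triples failing the scope): 5.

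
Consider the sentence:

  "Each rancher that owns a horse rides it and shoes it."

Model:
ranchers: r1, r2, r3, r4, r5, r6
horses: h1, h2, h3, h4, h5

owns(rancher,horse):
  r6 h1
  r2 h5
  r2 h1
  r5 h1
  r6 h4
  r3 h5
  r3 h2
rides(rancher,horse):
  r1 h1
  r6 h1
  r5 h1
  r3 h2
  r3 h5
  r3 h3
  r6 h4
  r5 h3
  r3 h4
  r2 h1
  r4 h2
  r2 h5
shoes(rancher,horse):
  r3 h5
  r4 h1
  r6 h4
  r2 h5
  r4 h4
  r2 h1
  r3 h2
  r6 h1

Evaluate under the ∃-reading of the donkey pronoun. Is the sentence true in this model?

False

"it" takes "a horse" as antecedent — a donkey pronoun bound across the clause boundary.
Weak reading: every rancher r with some owns-horse has at least one owns-horse h such that rides(r,h) ∧ shoes(r,h).
Per rancher: r2:✓  r3:✓  r5:✗  r6:✓
r5 has no witness among its owns-horses.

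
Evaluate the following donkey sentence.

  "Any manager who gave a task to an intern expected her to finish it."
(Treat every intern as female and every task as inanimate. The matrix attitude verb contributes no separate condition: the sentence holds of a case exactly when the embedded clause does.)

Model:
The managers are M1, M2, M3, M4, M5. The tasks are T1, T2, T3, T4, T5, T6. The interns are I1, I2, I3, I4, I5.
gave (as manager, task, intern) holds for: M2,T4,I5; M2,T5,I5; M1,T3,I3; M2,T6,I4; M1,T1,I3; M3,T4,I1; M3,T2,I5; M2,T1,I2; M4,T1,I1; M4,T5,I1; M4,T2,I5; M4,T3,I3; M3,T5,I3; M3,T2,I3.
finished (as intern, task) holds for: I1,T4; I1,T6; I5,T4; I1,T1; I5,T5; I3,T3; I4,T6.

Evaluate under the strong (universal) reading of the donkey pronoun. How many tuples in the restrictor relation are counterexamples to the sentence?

"her" takes "an intern" as antecedent and "it" takes "a task"; both are donkey pronouns co-varying with the restrictor.
Strong reading: for every (m,t,i) with gave(m,t,i), finished(i,t).
Restrictor triples: (M1,T1,I3)→finished(I3,T1) ✗  (M1,T3,I3)→finished(I3,T3) ✓  (M2,T1,I2)→finished(I2,T1) ✗  (M2,T4,I5)→finished(I5,T4) ✓  (M2,T5,I5)→finished(I5,T5) ✓  (M2,T6,I4)→finished(I4,T6) ✓  (M3,T2,I3)→finished(I3,T2) ✗  (M3,T2,I5)→finished(I5,T2) ✗  (M3,T4,I1)→finished(I1,T4) ✓  (M3,T5,I3)→finished(I3,T5) ✗  (M4,T1,I1)→finished(I1,T1) ✓  (M4,T2,I5)→finished(I5,T2) ✗  (M4,T3,I3)→finished(I3,T3) ✓  (M4,T5,I1)→finished(I1,T5) ✗
Counterexamples (restrictor triples failing the scope): 7.

7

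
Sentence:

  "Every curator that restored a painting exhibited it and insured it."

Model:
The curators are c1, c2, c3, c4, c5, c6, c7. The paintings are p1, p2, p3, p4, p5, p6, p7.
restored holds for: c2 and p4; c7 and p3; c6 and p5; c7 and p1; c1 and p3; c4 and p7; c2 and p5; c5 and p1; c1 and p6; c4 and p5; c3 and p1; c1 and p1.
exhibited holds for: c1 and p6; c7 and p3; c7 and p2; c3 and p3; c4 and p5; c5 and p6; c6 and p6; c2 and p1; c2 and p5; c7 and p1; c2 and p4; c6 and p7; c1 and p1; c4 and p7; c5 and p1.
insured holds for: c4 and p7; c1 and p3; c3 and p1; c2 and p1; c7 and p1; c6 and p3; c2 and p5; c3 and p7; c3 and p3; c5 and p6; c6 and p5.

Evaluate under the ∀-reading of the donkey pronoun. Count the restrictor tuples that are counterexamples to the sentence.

"it" takes "a painting" as antecedent — a donkey pronoun bound across the clause boundary.
Strong reading: for every (c,p) with restored(c,p), exhibited(c,p) ∧ insured(c,p).
Restrictor pairs: (c1,p1) ✗  (c1,p3) ✗  (c1,p6) ✗  (c2,p4) ✗  (c2,p5) ✓  (c3,p1) ✗  (c4,p5) ✗  (c4,p7) ✓  (c5,p1) ✗  (c6,p5) ✗  (c7,p1) ✓  (c7,p3) ✗
Counterexamples (restrictor pairs failing the scope): 9.

9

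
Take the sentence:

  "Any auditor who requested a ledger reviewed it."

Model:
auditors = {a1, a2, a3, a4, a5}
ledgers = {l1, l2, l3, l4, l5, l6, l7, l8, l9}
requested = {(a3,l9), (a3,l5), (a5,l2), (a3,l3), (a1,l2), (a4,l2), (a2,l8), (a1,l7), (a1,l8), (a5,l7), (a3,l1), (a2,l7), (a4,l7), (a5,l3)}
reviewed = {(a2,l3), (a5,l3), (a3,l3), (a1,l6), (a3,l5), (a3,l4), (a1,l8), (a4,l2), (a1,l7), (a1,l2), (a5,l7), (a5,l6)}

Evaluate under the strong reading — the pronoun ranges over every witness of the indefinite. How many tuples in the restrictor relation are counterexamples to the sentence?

"it" takes "a ledger" as antecedent — a donkey pronoun bound across the clause boundary.
Strong reading: for every (a,l) with requested(a,l), reviewed(a,l).
Restrictor pairs: (a1,l2) ✓  (a1,l7) ✓  (a1,l8) ✓  (a2,l7) ✗  (a2,l8) ✗  (a3,l1) ✗  (a3,l3) ✓  (a3,l5) ✓  (a3,l9) ✗  (a4,l2) ✓  (a4,l7) ✗  (a5,l2) ✗  (a5,l3) ✓  (a5,l7) ✓
Counterexamples (restrictor pairs failing the scope): 6.

6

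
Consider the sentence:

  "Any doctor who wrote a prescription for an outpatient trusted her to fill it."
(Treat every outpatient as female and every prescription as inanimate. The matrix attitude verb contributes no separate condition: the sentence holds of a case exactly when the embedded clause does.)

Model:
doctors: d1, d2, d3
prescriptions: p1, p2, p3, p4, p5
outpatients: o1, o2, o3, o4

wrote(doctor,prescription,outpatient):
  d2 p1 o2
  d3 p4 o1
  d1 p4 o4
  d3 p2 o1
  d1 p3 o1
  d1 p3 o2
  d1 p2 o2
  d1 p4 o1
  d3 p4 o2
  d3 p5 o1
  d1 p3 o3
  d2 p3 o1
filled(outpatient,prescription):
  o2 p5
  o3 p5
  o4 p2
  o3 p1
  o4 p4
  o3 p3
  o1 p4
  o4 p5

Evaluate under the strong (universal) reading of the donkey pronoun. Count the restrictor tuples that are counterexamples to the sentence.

8

"her" takes "an outpatient" as antecedent and "it" takes "a prescription"; both are donkey pronouns co-varying with the restrictor.
Strong reading: for every (d,p,o) with wrote(d,p,o), filled(o,p).
Restrictor triples: (d1,p2,o2)→filled(o2,p2) ✗  (d1,p3,o1)→filled(o1,p3) ✗  (d1,p3,o2)→filled(o2,p3) ✗  (d1,p3,o3)→filled(o3,p3) ✓  (d1,p4,o1)→filled(o1,p4) ✓  (d1,p4,o4)→filled(o4,p4) ✓  (d2,p1,o2)→filled(o2,p1) ✗  (d2,p3,o1)→filled(o1,p3) ✗  (d3,p2,o1)→filled(o1,p2) ✗  (d3,p4,o1)→filled(o1,p4) ✓  (d3,p4,o2)→filled(o2,p4) ✗  (d3,p5,o1)→filled(o1,p5) ✗
Counterexamples (restrictor triples failing the scope): 8.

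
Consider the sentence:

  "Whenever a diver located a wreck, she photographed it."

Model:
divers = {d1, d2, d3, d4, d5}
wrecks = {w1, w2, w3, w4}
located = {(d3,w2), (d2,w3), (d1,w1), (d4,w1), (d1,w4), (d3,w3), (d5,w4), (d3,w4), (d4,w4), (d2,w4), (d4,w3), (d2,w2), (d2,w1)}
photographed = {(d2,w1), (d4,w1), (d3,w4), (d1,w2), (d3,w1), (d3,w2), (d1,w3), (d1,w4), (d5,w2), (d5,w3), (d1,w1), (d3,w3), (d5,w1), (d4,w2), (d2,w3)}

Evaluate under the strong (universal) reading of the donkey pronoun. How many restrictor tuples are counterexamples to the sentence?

5

"it" takes "a wreck" as antecedent — a donkey pronoun bound across the clause boundary.
Strong reading: for every (d,w) with located(d,w), photographed(d,w).
Restrictor pairs: (d1,w1) ✓  (d1,w4) ✓  (d2,w1) ✓  (d2,w2) ✗  (d2,w3) ✓  (d2,w4) ✗  (d3,w2) ✓  (d3,w3) ✓  (d3,w4) ✓  (d4,w1) ✓  (d4,w3) ✗  (d4,w4) ✗  (d5,w4) ✗
Counterexamples (restrictor pairs failing the scope): 5.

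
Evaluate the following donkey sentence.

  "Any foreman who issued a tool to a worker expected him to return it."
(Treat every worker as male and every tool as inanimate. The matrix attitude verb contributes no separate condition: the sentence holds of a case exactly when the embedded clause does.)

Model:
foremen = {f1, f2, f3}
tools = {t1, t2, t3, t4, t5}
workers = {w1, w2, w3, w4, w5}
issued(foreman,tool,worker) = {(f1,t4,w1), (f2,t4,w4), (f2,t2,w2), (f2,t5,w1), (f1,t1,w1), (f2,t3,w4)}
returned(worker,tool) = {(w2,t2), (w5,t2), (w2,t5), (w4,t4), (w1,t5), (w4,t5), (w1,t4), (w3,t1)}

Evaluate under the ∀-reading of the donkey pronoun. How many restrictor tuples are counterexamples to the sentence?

2

"him" takes "a worker" as antecedent and "it" takes "a tool"; both are donkey pronouns co-varying with the restrictor.
Strong reading: for every (f,t,w) with issued(f,t,w), returned(w,t).
Restrictor triples: (f1,t1,w1)→returned(w1,t1) ✗  (f1,t4,w1)→returned(w1,t4) ✓  (f2,t2,w2)→returned(w2,t2) ✓  (f2,t3,w4)→returned(w4,t3) ✗  (f2,t4,w4)→returned(w4,t4) ✓  (f2,t5,w1)→returned(w1,t5) ✓
Counterexamples (restrictor triples failing the scope): 2.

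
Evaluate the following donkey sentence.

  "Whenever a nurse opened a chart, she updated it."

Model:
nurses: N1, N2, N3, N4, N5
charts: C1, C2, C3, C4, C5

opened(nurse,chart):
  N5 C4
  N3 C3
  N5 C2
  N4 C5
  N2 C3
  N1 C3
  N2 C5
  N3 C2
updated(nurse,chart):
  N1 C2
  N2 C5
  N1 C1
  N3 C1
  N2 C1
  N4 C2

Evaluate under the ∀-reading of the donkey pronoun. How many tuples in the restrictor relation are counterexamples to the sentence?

"it" takes "a chart" as antecedent — a donkey pronoun bound across the clause boundary.
Strong reading: for every (n,c) with opened(n,c), updated(n,c).
Restrictor pairs: (N1,C3) ✗  (N2,C3) ✗  (N2,C5) ✓  (N3,C2) ✗  (N3,C3) ✗  (N4,C5) ✗  (N5,C2) ✗  (N5,C4) ✗
Counterexamples (restrictor pairs failing the scope): 7.

7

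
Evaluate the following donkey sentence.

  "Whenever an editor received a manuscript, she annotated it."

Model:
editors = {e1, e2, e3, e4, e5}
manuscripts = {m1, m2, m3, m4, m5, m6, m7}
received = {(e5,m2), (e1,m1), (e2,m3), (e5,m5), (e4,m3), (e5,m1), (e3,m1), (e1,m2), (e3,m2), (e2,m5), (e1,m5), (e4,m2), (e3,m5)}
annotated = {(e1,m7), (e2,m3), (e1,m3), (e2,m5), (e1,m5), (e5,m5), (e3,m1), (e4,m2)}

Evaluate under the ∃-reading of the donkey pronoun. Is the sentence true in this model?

"it" takes "a manuscript" as antecedent — a donkey pronoun bound across the clause boundary.
Weak reading: every editor e with some received-manuscript has at least one received-manuscript m such that annotated(e,m).
Per editor: e1:✓  e2:✓  e3:✓  e4:✓  e5:✓
Every editor in the restrictor has a witness.

True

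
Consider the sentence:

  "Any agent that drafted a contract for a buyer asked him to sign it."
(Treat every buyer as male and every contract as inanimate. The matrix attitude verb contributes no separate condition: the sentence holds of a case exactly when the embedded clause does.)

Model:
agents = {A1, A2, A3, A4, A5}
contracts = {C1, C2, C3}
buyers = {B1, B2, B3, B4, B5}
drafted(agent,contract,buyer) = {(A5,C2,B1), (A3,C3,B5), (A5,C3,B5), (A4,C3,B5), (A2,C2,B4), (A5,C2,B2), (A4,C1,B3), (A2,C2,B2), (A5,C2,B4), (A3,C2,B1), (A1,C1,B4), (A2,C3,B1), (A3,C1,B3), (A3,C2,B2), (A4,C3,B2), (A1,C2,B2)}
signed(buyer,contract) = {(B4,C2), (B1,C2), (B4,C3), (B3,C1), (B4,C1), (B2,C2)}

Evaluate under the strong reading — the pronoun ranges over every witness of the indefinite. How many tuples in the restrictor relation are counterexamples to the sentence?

"him" takes "a buyer" as antecedent and "it" takes "a contract"; both are donkey pronouns co-varying with the restrictor.
Strong reading: for every (a,c,b) with drafted(a,c,b), signed(b,c).
Restrictor triples: (A1,C1,B4)→signed(B4,C1) ✓  (A1,C2,B2)→signed(B2,C2) ✓  (A2,C2,B2)→signed(B2,C2) ✓  (A2,C2,B4)→signed(B4,C2) ✓  (A2,C3,B1)→signed(B1,C3) ✗  (A3,C1,B3)→signed(B3,C1) ✓  (A3,C2,B1)→signed(B1,C2) ✓  (A3,C2,B2)→signed(B2,C2) ✓  (A3,C3,B5)→signed(B5,C3) ✗  (A4,C1,B3)→signed(B3,C1) ✓  (A4,C3,B2)→signed(B2,C3) ✗  (A4,C3,B5)→signed(B5,C3) ✗  (A5,C2,B1)→signed(B1,C2) ✓  (A5,C2,B2)→signed(B2,C2) ✓  (A5,C2,B4)→signed(B4,C2) ✓  (A5,C3,B5)→signed(B5,C3) ✗
Counterexamples (restrictor triples failing the scope): 5.

5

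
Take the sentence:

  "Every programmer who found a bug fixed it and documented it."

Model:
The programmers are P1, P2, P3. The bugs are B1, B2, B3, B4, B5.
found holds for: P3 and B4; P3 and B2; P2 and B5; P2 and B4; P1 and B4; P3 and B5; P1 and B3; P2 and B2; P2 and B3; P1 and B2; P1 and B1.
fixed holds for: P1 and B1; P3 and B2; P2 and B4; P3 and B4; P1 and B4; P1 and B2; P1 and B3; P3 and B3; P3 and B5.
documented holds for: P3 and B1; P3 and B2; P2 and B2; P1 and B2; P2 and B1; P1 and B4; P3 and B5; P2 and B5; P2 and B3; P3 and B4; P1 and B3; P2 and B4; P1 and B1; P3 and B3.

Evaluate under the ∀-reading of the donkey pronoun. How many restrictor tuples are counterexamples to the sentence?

3

"it" takes "a bug" as antecedent — a donkey pronoun bound across the clause boundary.
Strong reading: for every (p,b) with found(p,b), fixed(p,b) ∧ documented(p,b).
Restrictor pairs: (P1,B1) ✓  (P1,B2) ✓  (P1,B3) ✓  (P1,B4) ✓  (P2,B2) ✗  (P2,B3) ✗  (P2,B4) ✓  (P2,B5) ✗  (P3,B2) ✓  (P3,B4) ✓  (P3,B5) ✓
Counterexamples (restrictor pairs failing the scope): 3.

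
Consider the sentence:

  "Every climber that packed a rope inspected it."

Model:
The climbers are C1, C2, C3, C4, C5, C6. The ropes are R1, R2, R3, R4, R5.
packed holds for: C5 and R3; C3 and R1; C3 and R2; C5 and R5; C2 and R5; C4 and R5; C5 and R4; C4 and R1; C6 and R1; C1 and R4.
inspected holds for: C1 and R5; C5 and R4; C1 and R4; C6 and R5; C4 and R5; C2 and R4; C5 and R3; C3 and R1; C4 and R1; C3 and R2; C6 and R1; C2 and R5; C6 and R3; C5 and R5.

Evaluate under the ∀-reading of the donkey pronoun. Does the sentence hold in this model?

"it" takes "a rope" as antecedent — a donkey pronoun bound across the clause boundary.
Strong reading: for every (c,r) with packed(c,r), inspected(c,r).
Restrictor pairs: (C1,R4) ✓  (C2,R5) ✓  (C3,R1) ✓  (C3,R2) ✓  (C4,R1) ✓  (C4,R5) ✓  (C5,R3) ✓  (C5,R4) ✓  (C5,R5) ✓  (C6,R1) ✓
Every restrictor pair satisfies the scope.

True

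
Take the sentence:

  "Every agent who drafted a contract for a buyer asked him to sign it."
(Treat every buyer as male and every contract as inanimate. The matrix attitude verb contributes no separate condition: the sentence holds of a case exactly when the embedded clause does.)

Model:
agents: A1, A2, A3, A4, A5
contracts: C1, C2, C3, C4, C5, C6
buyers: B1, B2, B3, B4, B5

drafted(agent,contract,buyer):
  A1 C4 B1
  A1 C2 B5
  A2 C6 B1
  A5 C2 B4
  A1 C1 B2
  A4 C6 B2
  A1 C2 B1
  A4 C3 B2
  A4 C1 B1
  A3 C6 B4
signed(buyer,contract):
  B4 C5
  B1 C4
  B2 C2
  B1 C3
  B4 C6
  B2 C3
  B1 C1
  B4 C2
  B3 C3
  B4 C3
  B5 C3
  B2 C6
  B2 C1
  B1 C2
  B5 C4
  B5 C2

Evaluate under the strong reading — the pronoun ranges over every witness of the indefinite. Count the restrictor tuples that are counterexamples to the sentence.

"him" takes "a buyer" as antecedent and "it" takes "a contract"; both are donkey pronouns co-varying with the restrictor.
Strong reading: for every (a,c,b) with drafted(a,c,b), signed(b,c).
Restrictor triples: (A1,C1,B2)→signed(B2,C1) ✓  (A1,C2,B1)→signed(B1,C2) ✓  (A1,C2,B5)→signed(B5,C2) ✓  (A1,C4,B1)→signed(B1,C4) ✓  (A2,C6,B1)→signed(B1,C6) ✗  (A3,C6,B4)→signed(B4,C6) ✓  (A4,C1,B1)→signed(B1,C1) ✓  (A4,C3,B2)→signed(B2,C3) ✓  (A4,C6,B2)→signed(B2,C6) ✓  (A5,C2,B4)→signed(B4,C2) ✓
Counterexamples (restrictor triples failing the scope): 1.

1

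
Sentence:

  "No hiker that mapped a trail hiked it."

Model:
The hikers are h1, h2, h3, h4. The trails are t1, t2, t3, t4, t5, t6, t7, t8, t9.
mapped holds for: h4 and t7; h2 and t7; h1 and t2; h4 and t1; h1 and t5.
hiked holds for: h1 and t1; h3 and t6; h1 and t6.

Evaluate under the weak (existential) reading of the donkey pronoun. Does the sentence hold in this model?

True

"it" takes "a trail" as antecedent — a donkey pronoun bound across the clause boundary.
Truth condition: for no (h,t) with mapped(h,t) does hiked(h,t) hold.
Restrictor pairs — does the scope hold? (h1,t2):fails  (h1,t5):fails  (h2,t7):fails  (h4,t1):fails  (h4,t7):fails
Scope holds for no restrictor pair, so the sentence is true.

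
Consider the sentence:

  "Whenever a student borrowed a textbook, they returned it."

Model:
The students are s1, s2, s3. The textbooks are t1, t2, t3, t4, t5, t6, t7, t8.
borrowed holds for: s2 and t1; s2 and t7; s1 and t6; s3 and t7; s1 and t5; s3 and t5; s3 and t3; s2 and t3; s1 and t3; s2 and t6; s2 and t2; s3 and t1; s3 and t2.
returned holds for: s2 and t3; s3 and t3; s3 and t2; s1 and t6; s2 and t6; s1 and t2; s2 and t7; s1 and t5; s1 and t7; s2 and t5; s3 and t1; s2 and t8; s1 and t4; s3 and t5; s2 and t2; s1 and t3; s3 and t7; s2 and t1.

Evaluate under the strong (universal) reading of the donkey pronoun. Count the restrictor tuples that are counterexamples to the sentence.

0

"it" takes "a textbook" as antecedent — a donkey pronoun bound across the clause boundary.
Strong reading: for every (s,t) with borrowed(s,t), returned(s,t).
Restrictor pairs: (s1,t3) ✓  (s1,t5) ✓  (s1,t6) ✓  (s2,t1) ✓  (s2,t2) ✓  (s2,t3) ✓  (s2,t6) ✓  (s2,t7) ✓  (s3,t1) ✓  (s3,t2) ✓  (s3,t3) ✓  (s3,t5) ✓  (s3,t7) ✓
Counterexamples (restrictor pairs failing the scope): 0.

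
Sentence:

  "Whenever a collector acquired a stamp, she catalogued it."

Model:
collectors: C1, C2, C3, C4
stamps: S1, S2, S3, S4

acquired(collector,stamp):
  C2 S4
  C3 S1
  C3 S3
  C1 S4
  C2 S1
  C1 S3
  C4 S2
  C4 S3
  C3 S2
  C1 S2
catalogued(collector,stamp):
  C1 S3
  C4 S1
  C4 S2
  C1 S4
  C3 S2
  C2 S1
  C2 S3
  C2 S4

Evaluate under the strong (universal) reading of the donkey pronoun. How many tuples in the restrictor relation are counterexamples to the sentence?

4

"it" takes "a stamp" as antecedent — a donkey pronoun bound across the clause boundary.
Strong reading: for every (c,s) with acquired(c,s), catalogued(c,s).
Restrictor pairs: (C1,S2) ✗  (C1,S3) ✓  (C1,S4) ✓  (C2,S1) ✓  (C2,S4) ✓  (C3,S1) ✗  (C3,S2) ✓  (C3,S3) ✗  (C4,S2) ✓  (C4,S3) ✗
Counterexamples (restrictor pairs failing the scope): 4.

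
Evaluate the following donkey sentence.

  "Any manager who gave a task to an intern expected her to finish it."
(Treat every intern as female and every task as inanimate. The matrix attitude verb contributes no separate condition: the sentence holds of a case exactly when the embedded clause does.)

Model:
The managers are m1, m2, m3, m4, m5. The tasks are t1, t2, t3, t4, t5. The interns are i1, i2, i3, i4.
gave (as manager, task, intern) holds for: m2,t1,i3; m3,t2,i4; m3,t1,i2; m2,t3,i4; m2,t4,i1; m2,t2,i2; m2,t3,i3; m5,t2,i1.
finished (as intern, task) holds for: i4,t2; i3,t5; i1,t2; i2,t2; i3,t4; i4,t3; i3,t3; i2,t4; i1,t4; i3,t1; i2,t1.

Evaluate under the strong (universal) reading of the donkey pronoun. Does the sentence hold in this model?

"her" takes "an intern" as antecedent and "it" takes "a task"; both are donkey pronouns co-varying with the restrictor.
Strong reading: for every (m,t,i) with gave(m,t,i), finished(i,t).
Restrictor triples: (m2,t1,i3)→finished(i3,t1) ✓  (m2,t2,i2)→finished(i2,t2) ✓  (m2,t3,i3)→finished(i3,t3) ✓  (m2,t3,i4)→finished(i4,t3) ✓  (m2,t4,i1)→finished(i1,t4) ✓  (m3,t1,i2)→finished(i2,t1) ✓  (m3,t2,i4)→finished(i4,t2) ✓  (m5,t2,i1)→finished(i1,t2) ✓
Every restrictor triple satisfies the scope.

True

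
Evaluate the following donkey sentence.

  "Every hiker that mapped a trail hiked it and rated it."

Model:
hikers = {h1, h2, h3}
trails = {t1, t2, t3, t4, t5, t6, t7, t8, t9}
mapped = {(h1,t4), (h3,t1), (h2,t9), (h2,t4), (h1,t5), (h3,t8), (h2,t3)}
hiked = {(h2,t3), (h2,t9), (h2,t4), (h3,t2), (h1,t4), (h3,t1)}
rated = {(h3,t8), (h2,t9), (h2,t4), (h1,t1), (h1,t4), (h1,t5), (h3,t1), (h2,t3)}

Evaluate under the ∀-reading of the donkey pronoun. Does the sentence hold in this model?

"it" takes "a trail" as antecedent — a donkey pronoun bound across the clause boundary.
Strong reading: for every (h,t) with mapped(h,t), hiked(h,t) ∧ rated(h,t).
Restrictor pairs: (h1,t4) ✓  (h1,t5) ✗  (h2,t3) ✓  (h2,t4) ✓  (h2,t9) ✓  (h3,t1) ✓  (h3,t8) ✗
Counterexample: (h1,t5) is in mapped but fails the scope.

False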